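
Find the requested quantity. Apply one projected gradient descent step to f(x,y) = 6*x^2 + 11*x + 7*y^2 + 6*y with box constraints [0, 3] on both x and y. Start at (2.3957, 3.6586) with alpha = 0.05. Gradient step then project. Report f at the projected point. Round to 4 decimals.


Step 1: Compute gradient at (2.3957, 3.6586).
grad_x = 2*6*2.3957 + 11 = 39.7484
grad_y = 2*7*3.6586 + 6 = 57.2204
Step 2: Gradient step.
x_raw = 2.3957 - 0.05*39.7484 = 0.4083
y_raw = 3.6586 - 0.05*57.2204 = 0.7976
Step 3: Project onto [0, 3].
x_proj = clip(0.4083) = 0.4083
y_proj = clip(0.7976) = 0.7976
Step 4: Evaluate f.
f(0.4083, 0.7976) = 14.7297


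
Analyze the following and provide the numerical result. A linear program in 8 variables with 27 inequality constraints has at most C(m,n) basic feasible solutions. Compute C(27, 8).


Each vertex corresponds to some choice of n active constraints out of m, so the number of vertices is at most C(m, n) = m! / (n!(m-n)!).
m = 27, n = 8
Numerator: 27 * 26 * 25 * 24 * 23 * 22 * 21 * 20
Denominator: 8! = 40320
C(27, 8) = 2220075


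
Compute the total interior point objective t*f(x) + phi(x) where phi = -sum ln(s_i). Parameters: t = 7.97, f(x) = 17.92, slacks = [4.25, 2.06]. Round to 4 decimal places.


Step 1: Compute log-barrier.
ln values: [1.4469, 0.7227]
phi = -(1.4469 + 0.7227) = -2.1696
Step 2: Compute augmented objective.
t*f(x) = 7.97*17.92 = 142.8224
Total = 142.8224 - 2.1696 = 140.6528


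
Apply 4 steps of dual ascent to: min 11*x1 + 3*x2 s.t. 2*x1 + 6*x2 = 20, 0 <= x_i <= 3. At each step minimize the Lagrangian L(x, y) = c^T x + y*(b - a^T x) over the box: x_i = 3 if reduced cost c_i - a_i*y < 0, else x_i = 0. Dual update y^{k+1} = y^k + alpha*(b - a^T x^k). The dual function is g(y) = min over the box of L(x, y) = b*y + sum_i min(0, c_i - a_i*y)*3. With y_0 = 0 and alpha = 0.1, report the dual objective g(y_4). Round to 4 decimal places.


Dual ascent for LP: min 11*x1 + 3*x2, 2*x1 + 6*x2 = 20, 0 <= x_i <= 3
Step 1: y^k = 0.0, reduced costs: (11.0, 3.0)
  x^k = (0.0, 0.0), subgradient = b - a^T x = 20.0
  y^{k+1} = 0.0 + 0.1*20.0 = 2.0
Step 2: y^k = 2.0, reduced costs: (7.0, -9.0)
  x^k = (0.0, 3.0), subgradient = b - a^T x = 2.0
  y^{k+1} = 2.0 + 0.1*2.0 = 2.2
Step 3: y^k = 2.2, reduced costs: (6.6, -10.2)
  x^k = (0.0, 3.0), subgradient = b - a^T x = 2.0
  y^{k+1} = 2.2 + 0.1*2.0 = 2.4
Step 4: y^k = 2.4, reduced costs: (6.2, -11.4)
  x^k = (0.0, 3.0), subgradient = b - a^T x = 2.0
  y^{k+1} = 2.4 + 0.1*2.0 = 2.6
Dual objective at y_4 = 2.6: reduced costs (5.8, -12.6), box minimizer x = (0.0, 3.0)
g(y_4) = b*y + (c1 - a1*y)*x1 + (c2 - a2*y)*x2 = 20*2.6 + 5.8*0.0 + (-12.6)*3.0 = 52.0 + 0.0 - 37.8 = 14.2


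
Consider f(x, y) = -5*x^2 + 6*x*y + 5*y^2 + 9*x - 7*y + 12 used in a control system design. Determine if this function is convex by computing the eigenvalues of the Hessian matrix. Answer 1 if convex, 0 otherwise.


The Hessian of f(x,y) = -5*x^2 + 6*x*y + 5*y^2 + 9*x - 7*y + 12 is:
H = [[-10, 6], [6, 10]]
Trace = -10 + 10 = 0
Determinant = -10*10 - (6)^2 = -136
Discriminant = (0)^2 - 4*-136 = 544.0
Eigenvalues: lambda_1 = -11.6619, lambda_2 = 11.6619
The function is not convex.

0


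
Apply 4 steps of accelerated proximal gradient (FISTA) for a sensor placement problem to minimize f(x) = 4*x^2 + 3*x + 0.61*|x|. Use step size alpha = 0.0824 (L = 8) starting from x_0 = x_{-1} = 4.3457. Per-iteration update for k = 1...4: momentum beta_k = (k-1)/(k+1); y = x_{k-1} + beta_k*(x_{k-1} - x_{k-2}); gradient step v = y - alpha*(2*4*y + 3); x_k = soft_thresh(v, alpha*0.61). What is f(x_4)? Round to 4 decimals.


FISTA on f(x) = 4*x^2 + 3*x + 0.61*|x|
L = 8, alpha = 0.0824
Iteration 1: beta = 0.0, y = 4.3457 + 0.0*(4.3457 - 4.3457) = 4.3457
  grad(y) = 37.7656, v = y - alpha*grad = 1.2338
  prox(v) = soft_thresh(1.2338, 0.0503) = 1.1836
Iteration 2: beta = 0.3333, y = 1.1836 + 0.3333*(1.1836 - 4.3457) = 0.1295
  grad(y) = 4.036, v = y - alpha*grad = -0.2031
  prox(v) = soft_thresh(-0.2031, 0.0503) = -0.1528
Iteration 3: beta = 0.5, y = -0.1528 + 0.5*(-0.1528 - 1.1836) = -0.821
  grad(y) = -3.5678, v = y - alpha*grad = -0.527
  prox(v) = soft_thresh(-0.527, 0.0503) = -0.4767
Iteration 4: beta = 0.6, y = -0.4767 + 0.6*(-0.4767 + 0.1528) = -0.6711
  grad(y) = -2.3686, v = y - alpha*grad = -0.4759
  prox(v) = soft_thresh(-0.4759, 0.0503) = -0.4256
f(x_4) = 4*(-0.4256)^2 + 3*(-0.4256) + 0.61*|-0.4256| = -0.2926


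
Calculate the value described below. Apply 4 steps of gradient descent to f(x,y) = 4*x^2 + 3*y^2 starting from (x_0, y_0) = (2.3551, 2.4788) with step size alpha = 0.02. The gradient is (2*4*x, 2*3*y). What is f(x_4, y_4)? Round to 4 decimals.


Gradient descent on f(x,y) = 4*x^2 + 3*y^2.
Starting point: (2.3551, 2.4788), alpha = 0.02
Step 1: grad_x = 2*4*2.3551 = 18.8408, grad_y = 2*3*2.4788 = 14.8728
  x_1 = 2.3551 - 0.02*18.8408 = 1.9783
  y_1 = 2.4788 - 0.02*14.8728 = 2.1813
Step 2: grad_x = 2*4*1.9783 = 15.8263, grad_y = 2*3*2.1813 = 13.0881
  x_2 = 1.9783 - 0.02*15.8263 = 1.6618
  y_2 = 2.1813 - 0.02*13.0881 = 1.9196
Step 3: grad_x = 2*4*1.6618 = 13.2941, grad_y = 2*3*1.9196 = 11.5175
  x_3 = 1.6618 - 0.02*13.2941 = 1.3959
  y_3 = 1.9196 - 0.02*11.5175 = 1.6892
Step 4: grad_x = 2*4*1.3959 = 11.167, grad_y = 2*3*1.6892 = 10.1354
  x_4 = 1.3959 - 0.02*11.167 = 1.1725
  y_4 = 1.6892 - 0.02*10.1354 = 1.4865
f(1.1725, 1.4865) = 4*1.1725^2 + 3*1.4865^2 = 12.1286


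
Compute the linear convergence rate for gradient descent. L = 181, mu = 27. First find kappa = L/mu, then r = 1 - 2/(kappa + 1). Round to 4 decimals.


Step 1: Compute the condition number.
kappa = L/mu = 181/27 = 6.7037
Step 2: Compute the convergence rate.
r = 1 - 2/(kappa + 1) = 1 - 2*mu/(L + mu) = (L - mu)/(L + mu) = 154/208 = 0.7404


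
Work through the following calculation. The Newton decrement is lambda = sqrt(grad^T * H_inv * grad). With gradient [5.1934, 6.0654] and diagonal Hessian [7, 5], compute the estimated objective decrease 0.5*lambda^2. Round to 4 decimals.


Step 1: H is diagonal, so H^(-1) * g = [0.7419, 1.2131].
Step 2: g^T H^(-1) g = sum_i g_i^2 / H_ii
  = (5.1934)^2/7 + (6.0654)^2/5
  = 3.8531 + 7.3578 = 11.2109
Step 3: Objective decrease = 0.5 * g^T H^(-1) g = 5.6054


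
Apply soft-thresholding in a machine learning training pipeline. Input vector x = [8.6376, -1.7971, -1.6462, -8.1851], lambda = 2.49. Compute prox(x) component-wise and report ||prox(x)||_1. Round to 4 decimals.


Soft-thresholding with lambda = 2.49:
prox(8.6376) = sign(8.6376)*max(|8.6376| - 2.49, 0) = 6.1476
prox(-1.7971) = sign(-1.7971)*max(|-1.7971| - 2.49, 0) = 0.0
prox(-1.6462) = sign(-1.6462)*max(|-1.6462| - 2.49, 0) = 0.0
prox(-8.1851) = sign(-8.1851)*max(|-8.1851| - 2.49, 0) = -5.6951
prox(x) = [6.1476, 0.0, 0.0, -5.6951]
||prox(x)||_1 = 6.1476 + 0.0 + 0.0 + 5.6951 = 11.8427


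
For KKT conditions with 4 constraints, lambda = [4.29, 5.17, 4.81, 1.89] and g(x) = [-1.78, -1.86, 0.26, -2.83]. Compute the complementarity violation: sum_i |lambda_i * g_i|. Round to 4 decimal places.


KKT complementary slackness check:
lambda_1 * g_1 = 4.29 * -1.78 = -7.6362
lambda_2 * g_2 = 5.17 * -1.86 = -9.6162
lambda_3 * g_3 = 4.81 * 0.26 = 1.2506
lambda_4 * g_4 = 1.89 * -2.83 = -5.3487
Total violation = 7.6362 + 9.6162 + 1.2506 + 5.3487 = 23.8517


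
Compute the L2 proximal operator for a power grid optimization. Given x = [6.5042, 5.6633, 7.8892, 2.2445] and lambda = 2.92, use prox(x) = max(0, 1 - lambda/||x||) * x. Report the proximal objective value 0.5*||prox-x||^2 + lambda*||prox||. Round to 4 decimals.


Step 1: Compute ||x||.
||x|| = 11.9019
Step 2: Compute scaling factor.
scale = max(0, 1 - 2.92/11.9019) = 0.7547
Step 3: prox(x) = [4.9085, 4.2739, 5.9537, 1.6938]
||prox(x)|| = 8.9819
Step 4: Proximal objective.
0.5*||prox-x||^2 = 4.2632
lambda*||prox|| = 26.2271
Total = 30.4903


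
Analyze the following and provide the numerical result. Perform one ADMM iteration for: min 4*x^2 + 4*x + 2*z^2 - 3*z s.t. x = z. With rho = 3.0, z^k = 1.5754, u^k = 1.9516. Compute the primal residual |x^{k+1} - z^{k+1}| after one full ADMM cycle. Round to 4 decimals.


ADMM iteration with rho = 3.0, z^k = 1.5754, u^k = 1.9516
Step 1: x-update.
Minimize 4*x^2 + 4*x + (3.0/2)*(x - 1.5754 + 1.9516)^2
FOC: (2*4 + 3.0)*x = -4 + 3.0*(1.5754 - 1.9516)
x^{k+1} = -0.4662
Step 2: z-update.
Minimize 2*z^2 - 3*z + (3.0/2)*(-0.4662 - z + 1.9516)^2
FOC: (2*2 + 3.0)*z = 3 + 3.0*(-0.4662 + 1.9516)
z^{k+1} = 1.0652
Step 3: u-update.
u^{k+1} = 1.9516 - 0.4662 - 1.0652 = 0.4202
Step 4: Primal residual = |-0.4662 - 1.0652| = 1.5314


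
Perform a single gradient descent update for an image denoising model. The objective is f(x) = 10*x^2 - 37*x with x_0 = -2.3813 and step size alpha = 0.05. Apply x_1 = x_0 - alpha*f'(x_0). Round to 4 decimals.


We compute the gradient at x_0 and apply the update.
f'(x) = 20*x - 37
f'(-2.3813) = 20*-2.3813 - 37 = -84.626
x_1 = -2.3813 - 0.05*-84.626 = 1.85


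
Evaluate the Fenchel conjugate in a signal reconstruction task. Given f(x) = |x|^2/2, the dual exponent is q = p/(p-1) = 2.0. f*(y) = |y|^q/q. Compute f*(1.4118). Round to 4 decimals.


The conjugate exponent q satisfies 1/p + 1/q = 1.
p = 2, so q = 2/(2 - 1) = 2.0
|y|^q = 1.4118^2.0 = 1.9932
f*(1.4118) = 1.9932 / 2.0 = 0.9966


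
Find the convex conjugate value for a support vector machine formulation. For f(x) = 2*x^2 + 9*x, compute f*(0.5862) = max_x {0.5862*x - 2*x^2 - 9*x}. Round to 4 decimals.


f*(y) = sup_x {y*x - a*x^2 - b*x} = sup_x {(y-b)*x - a*x^2}
FOC: (y - b) - 2a*x = 0 => x* = (y - b)/(2a)
x* = (0.5862 - 9)/(2*2) = -2.1035
f*(0.5862) = (y-b)^2/(4a) = (0.5862 - 9)^2/(4*2)
= 70.792/8 = 8.849


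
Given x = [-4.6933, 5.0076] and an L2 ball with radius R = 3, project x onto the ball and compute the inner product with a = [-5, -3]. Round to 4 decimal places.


Step 1: Compute ||x|| (intermediates to 6 decimals).
||x|| = sqrt((-4.6933)^2 + 5.0076^2) = 6.863171
Step 2: Project.
Since ||x|| > R, scale = R/||x|| = 3/6.863171 = 0.437116, proj(x) = scale * x
proj(x) = [-2.051517, 2.188902]
Step 3: Dot product.
a^T * proj(x) = -5*(-2.051517) - 3*2.188902 = 3.6909


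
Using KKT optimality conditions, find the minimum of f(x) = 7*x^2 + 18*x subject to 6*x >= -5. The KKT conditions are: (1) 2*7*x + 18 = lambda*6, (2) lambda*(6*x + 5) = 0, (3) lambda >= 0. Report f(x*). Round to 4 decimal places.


Step 1: Try lambda = 0 (constraint inactive).
x_unc = -18/(2*7) = -1.2857
Check: 6*-1.2857 = -7.7142 < -5 -- violated!
Step 2: Constraint must be active: 6*x = -5
x* = -5/6 = -0.8333 (rounded; the exact value -5/6 is used below)
lambda = (2*7*(-5/6) + 18)/6 = 1.0556
Step 3: Compute optimal value.
f(x*) = 7*(-5/6)^2 + 18*(-5/6) = -10.1389


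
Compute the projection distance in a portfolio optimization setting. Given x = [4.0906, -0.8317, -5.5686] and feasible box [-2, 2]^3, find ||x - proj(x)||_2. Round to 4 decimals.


Project each component onto [-2, 2].
clip(4.0906) = 2.0, clip(-0.8317) = -0.8317, clip(-5.5686) = -2.0
Projection = [2.0, -0.8317, -2.0]
Squared diffs: [4.3706, 0.0, 12.7349]
Distance = sqrt(17.1055) = 4.1359


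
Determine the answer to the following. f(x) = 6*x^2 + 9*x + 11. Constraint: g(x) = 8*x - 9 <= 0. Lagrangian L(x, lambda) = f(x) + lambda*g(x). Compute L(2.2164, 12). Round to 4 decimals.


Step 1: Evaluate f(x).
f(2.2164) = 6*2.2164^2 + 9*2.2164 + 11 = 60.4222
Step 2: Evaluate g(x).
g(2.2164) = 8*2.2164 - 9 = 8.7312
Step 3: Compute Lagrangian.
L = 60.4222 + 12*8.7312 = 165.1966


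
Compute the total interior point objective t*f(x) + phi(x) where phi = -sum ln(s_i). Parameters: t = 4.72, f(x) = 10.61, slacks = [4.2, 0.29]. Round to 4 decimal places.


Step 1: Compute log-barrier.
ln values: [1.4351, -1.2379]
phi = -(1.4351 - 1.2379) = -0.1972
Step 2: Compute augmented objective.
t*f(x) = 4.72*10.61 = 50.0792
Total = 50.0792 - 0.1972 = 49.882


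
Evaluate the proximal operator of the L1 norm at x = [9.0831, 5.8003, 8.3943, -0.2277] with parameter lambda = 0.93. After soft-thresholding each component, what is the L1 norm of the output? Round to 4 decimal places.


Soft-thresholding with lambda = 0.93:
prox(9.0831) = sign(9.0831)*max(|9.0831| - 0.93, 0) = 8.1531
prox(5.8003) = sign(5.8003)*max(|5.8003| - 0.93, 0) = 4.8703
prox(8.3943) = sign(8.3943)*max(|8.3943| - 0.93, 0) = 7.4643
prox(-0.2277) = sign(-0.2277)*max(|-0.2277| - 0.93, 0) = 0.0
prox(x) = [8.1531, 4.8703, 7.4643, 0.0]
||prox(x)||_1 = 8.1531 + 4.8703 + 7.4643 + 0.0 = 20.4877


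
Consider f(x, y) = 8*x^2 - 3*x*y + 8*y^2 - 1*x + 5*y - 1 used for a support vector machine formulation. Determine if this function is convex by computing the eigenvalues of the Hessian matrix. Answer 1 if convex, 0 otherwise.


The Hessian of f(x,y) = 8*x^2 - 3*x*y + 8*y^2 - 1*x + 5*y - 1 is:
H = [[16, -3], [-3, 16]]
Trace = 16 + 16 = 32
Determinant = 16*16 - (-3)^2 = 247
Discriminant = (32)^2 - 4*247 = 36.0
Eigenvalues: lambda_1 = 13.0, lambda_2 = 19.0
The function is convex.

1


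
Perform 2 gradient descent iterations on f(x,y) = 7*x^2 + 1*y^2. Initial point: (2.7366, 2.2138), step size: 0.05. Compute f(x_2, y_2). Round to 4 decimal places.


Gradient descent on f(x,y) = 7*x^2 + 1*y^2.
Starting point: (2.7366, 2.2138), alpha = 0.05
Step 1: grad_x = 2*7*2.7366 = 38.3124, grad_y = 2*1*2.2138 = 4.4276
  x_1 = 2.7366 - 0.05*38.3124 = 0.821
  y_1 = 2.2138 - 0.05*4.4276 = 1.9924
Step 2: grad_x = 2*7*0.821 = 11.4937, grad_y = 2*1*1.9924 = 3.9848
  x_2 = 0.821 - 0.05*11.4937 = 0.2463
  y_2 = 1.9924 - 0.05*3.9848 = 1.7932
f(0.2463, 1.7932) = 7*0.2463^2 + 1*1.7932^2 = 3.6401


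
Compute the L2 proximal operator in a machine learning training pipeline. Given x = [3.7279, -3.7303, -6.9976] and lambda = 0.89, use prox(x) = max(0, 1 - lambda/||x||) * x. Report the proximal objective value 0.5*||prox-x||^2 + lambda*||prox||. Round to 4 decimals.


Step 1: Compute ||x||.
||x|| = 8.7624
Step 2: Compute scaling factor.
scale = max(0, 1 - 0.89/8.7624) = 0.8984
Step 3: prox(x) = [3.3493, -3.3514, -6.2868]
||prox(x)|| = 7.8724
Step 4: Proximal objective.
0.5*||prox-x||^2 = 0.3961
lambda*||prox|| = 7.0064
Total = 7.4024


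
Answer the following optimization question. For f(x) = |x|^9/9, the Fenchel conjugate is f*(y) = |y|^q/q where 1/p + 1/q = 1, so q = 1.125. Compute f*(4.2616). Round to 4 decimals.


The conjugate exponent q satisfies 1/p + 1/q = 1.
p = 9, so q = 9/(9 - 1) = 1.125
|y|^q = 4.2616^1.125 = 5.1082
f*(4.2616) = 5.1082 / 1.125 = 4.5406


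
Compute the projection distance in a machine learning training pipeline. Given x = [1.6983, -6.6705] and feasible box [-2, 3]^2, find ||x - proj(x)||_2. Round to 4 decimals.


Project each component onto [-2, 3].
clip(1.6983) = 1.6983, clip(-6.6705) = -2.0
Projection = [1.6983, -2.0]
Squared diffs: [0.0, 21.8136]
Distance = sqrt(21.8136) = 4.6705


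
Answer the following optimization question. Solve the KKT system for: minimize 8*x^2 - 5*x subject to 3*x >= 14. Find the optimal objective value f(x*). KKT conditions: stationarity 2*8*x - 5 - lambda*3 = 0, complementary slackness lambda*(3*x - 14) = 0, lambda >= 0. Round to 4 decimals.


Step 1: Try lambda = 0 (constraint inactive).
x_unc = 5/(2*8) = 0.3125
Check: 3*0.3125 = 0.9375 < 14 -- violated!
Step 2: Constraint must be active: 3*x = 14
x* = 14/3 = 4.6667 (rounded; the exact value 14/3 is used below)
lambda = (2*8*(14/3) - 5)/3 = 23.2222
Step 3: Compute optimal value.
f(x*) = 8*(14/3)^2 - 5*(14/3) = 150.8889


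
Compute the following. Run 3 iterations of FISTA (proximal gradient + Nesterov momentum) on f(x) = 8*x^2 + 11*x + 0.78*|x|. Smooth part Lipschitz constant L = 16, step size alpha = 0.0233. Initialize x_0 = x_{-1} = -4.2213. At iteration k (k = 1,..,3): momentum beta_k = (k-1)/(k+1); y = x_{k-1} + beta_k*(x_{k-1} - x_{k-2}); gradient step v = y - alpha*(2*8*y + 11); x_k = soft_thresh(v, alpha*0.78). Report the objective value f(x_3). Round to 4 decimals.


FISTA on f(x) = 8*x^2 + 11*x + 0.78*|x|
L = 16, alpha = 0.0233
Iteration 1: beta = 0.0, y = -4.2213 + 0.0*(-4.2213 + 4.2213) = -4.2213
  grad(y) = -56.5408, v = y - alpha*grad = -2.9039
  prox(v) = soft_thresh(-2.9039, 0.0182) = -2.8857
Iteration 2: beta = 0.3333, y = -2.8857 + 0.3333*(-2.8857 + 4.2213) = -2.4405
  grad(y) = -28.0485, v = y - alpha*grad = -1.787
  prox(v) = soft_thresh(-1.787, 0.0182) = -1.7688
Iteration 3: beta = 0.5, y = -1.7688 + 0.5*(-1.7688 + 2.8857) = -1.2104
  grad(y) = -8.3661, v = y - alpha*grad = -1.0155
  prox(v) = soft_thresh(-1.0155, 0.0182) = -0.9973
f(x_3) = 8*(-0.9973)^2 + 11*(-0.9973) + 0.78*|-0.9973| = -2.2357


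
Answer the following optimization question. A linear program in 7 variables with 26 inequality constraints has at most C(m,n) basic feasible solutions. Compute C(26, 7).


Each vertex corresponds to some choice of n active constraints out of m, so the number of vertices is at most C(m, n) = m! / (n!(m-n)!).
m = 26, n = 7
Numerator: 26 * 25 * 24 * 23 * 22 * 21 * 20
Denominator: 7! = 5040
C(26, 7) = 657800


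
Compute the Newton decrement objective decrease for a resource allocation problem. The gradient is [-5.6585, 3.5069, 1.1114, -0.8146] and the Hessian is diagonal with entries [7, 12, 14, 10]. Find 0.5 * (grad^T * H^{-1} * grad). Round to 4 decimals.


Step 1: H is diagonal, so H^(-1) * g = [-0.8084, 0.2922, 0.0794, -0.0815].
Step 2: g^T H^(-1) g = sum_i g_i^2 / H_ii
  = (-5.6585)^2/7 + (3.5069)^2/12 + (1.1114)^2/14 + (-0.8146)^2/10
  = 4.5741 + 1.0249 + 0.0882 + 0.0664 = 5.7535
Step 3: Objective decrease = 0.5 * g^T H^(-1) g = 2.8768


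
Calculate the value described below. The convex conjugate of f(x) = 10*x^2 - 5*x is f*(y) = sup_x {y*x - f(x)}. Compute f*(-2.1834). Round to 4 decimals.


f*(y) = sup_x {y*x - a*x^2 - b*x} = sup_x {(y-b)*x - a*x^2}
FOC: (y - b) - 2a*x = 0 => x* = (y - b)/(2a)
x* = (-2.1834 + 5)/(2*10) = 0.1408
f*(-2.1834) = (y-b)^2/(4a) = (-2.1834 + 5)^2/(4*10)
= 7.9332/40 = 0.1983


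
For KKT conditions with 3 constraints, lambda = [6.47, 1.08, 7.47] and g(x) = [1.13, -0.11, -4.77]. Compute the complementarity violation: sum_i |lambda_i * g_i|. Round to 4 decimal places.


KKT complementary slackness check:
lambda_1 * g_1 = 6.47 * 1.13 = 7.3111
lambda_2 * g_2 = 1.08 * -0.11 = -0.1188
lambda_3 * g_3 = 7.47 * -4.77 = -35.6319
Total violation = 7.3111 + 0.1188 + 35.6319 = 43.0618


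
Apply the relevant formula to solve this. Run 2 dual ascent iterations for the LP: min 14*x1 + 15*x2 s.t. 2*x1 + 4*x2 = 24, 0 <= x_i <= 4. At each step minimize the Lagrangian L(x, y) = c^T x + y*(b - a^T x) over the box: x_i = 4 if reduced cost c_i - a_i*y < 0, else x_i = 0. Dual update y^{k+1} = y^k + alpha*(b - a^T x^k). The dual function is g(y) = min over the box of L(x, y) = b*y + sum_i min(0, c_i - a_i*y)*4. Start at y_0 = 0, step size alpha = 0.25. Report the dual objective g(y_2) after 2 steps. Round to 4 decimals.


Dual ascent for LP: min 14*x1 + 15*x2, 2*x1 + 4*x2 = 24, 0 <= x_i <= 4
Step 1: y^k = 0.0, reduced costs: (14.0, 15.0)
  x^k = (0.0, 0.0), subgradient = b - a^T x = 24.0
  y^{k+1} = 0.0 + 0.25*24.0 = 6.0
Step 2: y^k = 6.0, reduced costs: (2.0, -9.0)
  x^k = (0.0, 4.0), subgradient = b - a^T x = 8.0
  y^{k+1} = 6.0 + 0.25*8.0 = 8.0
Dual objective at y_2 = 8.0: reduced costs (-2.0, -17.0), box minimizer x = (4.0, 4.0)
g(y_2) = b*y + (c1 - a1*y)*x1 + (c2 - a2*y)*x2 = 24*8.0 + (-2.0)*4.0 + (-17.0)*4.0 = 192.0 - 8.0 - 68.0 = 116.0


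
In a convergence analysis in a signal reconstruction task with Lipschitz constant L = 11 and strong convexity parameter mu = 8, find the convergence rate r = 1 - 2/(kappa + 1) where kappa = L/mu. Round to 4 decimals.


Step 1: Compute the condition number.
kappa = L/mu = 11/8 = 1.375
Step 2: Compute the convergence rate.
r = 1 - 2/(kappa + 1) = 1 - 2*mu/(L + mu) = (L - mu)/(L + mu) = 3/19 = 0.1579


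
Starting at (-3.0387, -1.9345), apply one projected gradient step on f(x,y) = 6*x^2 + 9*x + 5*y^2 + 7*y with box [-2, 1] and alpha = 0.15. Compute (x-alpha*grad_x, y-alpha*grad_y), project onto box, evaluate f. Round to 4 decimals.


Step 1: Compute gradient at (-3.0387, -1.9345).
grad_x = 2*6*-3.0387 + 9 = -27.4644
grad_y = 2*5*-1.9345 + 7 = -12.345
Step 2: Gradient step.
x_raw = -3.0387 - 0.15*-27.4644 = 1.081
y_raw = -1.9345 - 0.15*-12.345 = -0.0828
Step 3: Project onto [-2, 1].
x_proj = clip(1.081) = 1.0
y_proj = clip(-0.0828) = -0.0828
Step 4: Evaluate f.
f(1.0, -0.0828) = 14.455


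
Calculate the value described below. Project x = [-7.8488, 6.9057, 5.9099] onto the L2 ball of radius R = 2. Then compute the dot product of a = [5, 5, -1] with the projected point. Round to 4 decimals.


Step 1: Compute ||x|| (intermediates to 6 decimals).
||x|| = sqrt((-7.8488)^2 + 6.9057^2 + 5.9099^2) = 12.009133
Step 2: Project.
Since ||x|| > R, scale = R/||x|| = 2/12.009133 = 0.16654, proj(x) = scale * x
proj(x) = [-1.307139, 1.150075, 0.984235]
Step 3: Dot product.
a^T * proj(x) = 5*(-1.307139) + 5*1.150075 - 1*0.984235 = -1.7696


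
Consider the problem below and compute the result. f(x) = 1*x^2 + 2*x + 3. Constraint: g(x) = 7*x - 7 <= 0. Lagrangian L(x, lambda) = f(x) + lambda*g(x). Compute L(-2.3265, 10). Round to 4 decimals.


Step 1: Evaluate f(x).
f(-2.3265) = 1*(-2.3265)^2 + 2*(-2.3265) + 3 = 3.7596
Step 2: Evaluate g(x).
g(-2.3265) = 7*-2.3265 - 7 = -23.2855
Step 3: Compute Lagrangian.
L = 3.7596 + 10*-23.2855 = -229.0954


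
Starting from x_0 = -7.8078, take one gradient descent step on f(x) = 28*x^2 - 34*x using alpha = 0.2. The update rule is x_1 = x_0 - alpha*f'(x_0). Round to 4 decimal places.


We compute the gradient at x_0 and apply the update.
f'(x) = 56*x - 34
f'(-7.8078) = 56*-7.8078 - 34 = -471.2368
x_1 = -7.8078 - 0.2*-471.2368 = 86.4396


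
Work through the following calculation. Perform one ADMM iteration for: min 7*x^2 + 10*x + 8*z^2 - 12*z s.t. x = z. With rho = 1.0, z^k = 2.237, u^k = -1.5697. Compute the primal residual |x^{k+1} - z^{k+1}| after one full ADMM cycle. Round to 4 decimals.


ADMM iteration with rho = 1.0, z^k = 2.237, u^k = -1.5697
Step 1: x-update.
Minimize 7*x^2 + 10*x + (1.0/2)*(x - 2.237 - 1.5697)^2
FOC: (2*7 + 1.0)*x = -10 + 1.0*(2.237 + 1.5697)
x^{k+1} = -0.4129
Step 2: z-update.
Minimize 8*z^2 - 12*z + (1.0/2)*(-0.4129 - z - 1.5697)^2
FOC: (2*8 + 1.0)*z = 12 + 1.0*(-0.4129 - 1.5697)
z^{k+1} = 0.5893
Step 3: u-update.
u^{k+1} = -1.5697 - 0.4129 - 0.5893 = -2.5718
Step 4: Primal residual = |-0.4129 - 0.5893| = 1.0021


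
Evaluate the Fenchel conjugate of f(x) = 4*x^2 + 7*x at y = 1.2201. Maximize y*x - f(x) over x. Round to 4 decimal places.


f*(y) = sup_x {y*x - a*x^2 - b*x} = sup_x {(y-b)*x - a*x^2}
FOC: (y - b) - 2a*x = 0 => x* = (y - b)/(2a)
x* = (1.2201 - 7)/(2*4) = -0.7225
f*(1.2201) = (y-b)^2/(4a) = (1.2201 - 7)^2/(4*4)
= 33.4072/16 = 2.088


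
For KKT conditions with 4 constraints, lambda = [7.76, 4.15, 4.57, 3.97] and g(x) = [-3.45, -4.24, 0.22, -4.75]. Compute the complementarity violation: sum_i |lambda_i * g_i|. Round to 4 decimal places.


KKT complementary slackness check:
lambda_1 * g_1 = 7.76 * -3.45 = -26.772
lambda_2 * g_2 = 4.15 * -4.24 = -17.596
lambda_3 * g_3 = 4.57 * 0.22 = 1.0054
lambda_4 * g_4 = 3.97 * -4.75 = -18.8575
Total violation = 26.772 + 17.596 + 1.0054 + 18.8575 = 64.2309


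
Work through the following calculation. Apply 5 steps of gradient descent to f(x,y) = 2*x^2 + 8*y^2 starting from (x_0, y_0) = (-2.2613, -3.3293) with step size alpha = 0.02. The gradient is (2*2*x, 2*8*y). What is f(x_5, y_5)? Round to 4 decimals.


Gradient descent on f(x,y) = 2*x^2 + 8*y^2.
Starting point: (-2.2613, -3.3293), alpha = 0.02
Step 1: grad_x = 2*2*-2.2613 = -9.0452, grad_y = 2*8*-3.3293 = -53.2688
  x_1 = -2.2613 - 0.02*-9.0452 = -2.0804
  y_1 = -3.3293 - 0.02*-53.2688 = -2.2639
Step 2: grad_x = 2*2*-2.0804 = -8.3216, grad_y = 2*8*-2.2639 = -36.2228
  x_2 = -2.0804 - 0.02*-8.3216 = -1.914
  y_2 = -2.2639 - 0.02*-36.2228 = -1.5395
Step 3: grad_x = 2*2*-1.914 = -7.6559, grad_y = 2*8*-1.5395 = -24.6315
  x_3 = -1.914 - 0.02*-7.6559 = -1.7608
  y_3 = -1.5395 - 0.02*-24.6315 = -1.0468
Step 4: grad_x = 2*2*-1.7608 = -7.0434, grad_y = 2*8*-1.0468 = -16.7494
  x_4 = -1.7608 - 0.02*-7.0434 = -1.62
  y_4 = -1.0468 - 0.02*-16.7494 = -0.7119
Step 5: grad_x = 2*2*-1.62 = -6.4799, grad_y = 2*8*-0.7119 = -11.3896
  x_5 = -1.62 - 0.02*-6.4799 = -1.4904
  y_5 = -0.7119 - 0.02*-11.3896 = -0.4841
f(-1.4904, -0.4841) = 2*(-1.4904)^2 + 8*(-0.4841)^2 = 6.317


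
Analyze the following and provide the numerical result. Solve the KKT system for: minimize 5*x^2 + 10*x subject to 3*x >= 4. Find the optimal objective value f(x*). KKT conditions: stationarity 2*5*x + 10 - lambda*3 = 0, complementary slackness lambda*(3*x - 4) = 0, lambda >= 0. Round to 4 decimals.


Step 1: Try lambda = 0 (constraint inactive).
x_unc = -10/(2*5) = -1.0
Check: 3*-1.0 = -3.0 < 4 -- violated!
Step 2: Constraint must be active: 3*x = 4
x* = 4/3 = 1.3333 (rounded; the exact value 4/3 is used below)
lambda = (2*5*(4/3) + 10)/3 = 7.7778
Step 3: Compute optimal value.
f(x*) = 5*(4/3)^2 + 10*(4/3) = 22.2222


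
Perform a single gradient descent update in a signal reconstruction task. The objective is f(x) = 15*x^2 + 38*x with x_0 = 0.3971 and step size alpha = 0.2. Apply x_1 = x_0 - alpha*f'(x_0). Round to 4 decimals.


We compute the gradient at x_0 and apply the update.
f'(x) = 30*x + 38
f'(0.3971) = 30*0.3971 + 38 = 49.913
x_1 = 0.3971 - 0.2*49.913 = -9.5855


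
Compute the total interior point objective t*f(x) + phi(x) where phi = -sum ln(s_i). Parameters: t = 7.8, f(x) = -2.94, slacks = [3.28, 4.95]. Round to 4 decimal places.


Step 1: Compute log-barrier.
ln values: [1.1878, 1.5994]
phi = -(1.1878 + 1.5994) = -2.7872
Step 2: Compute augmented objective.
t*f(x) = 7.8*-2.94 = -22.932
Total = -22.932 - 2.7872 = -25.7192


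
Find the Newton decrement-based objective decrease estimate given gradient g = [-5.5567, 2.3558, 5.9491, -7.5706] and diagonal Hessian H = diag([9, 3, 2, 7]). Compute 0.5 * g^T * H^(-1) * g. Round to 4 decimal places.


Step 1: H is diagonal, so H^(-1) * g = [-0.6174, 0.7853, 2.9746, -1.0815].
Step 2: g^T H^(-1) g = sum_i g_i^2 / H_ii
  = (-5.5567)^2/9 + (2.3558)^2/3 + (5.9491)^2/2 + (-7.5706)^2/7
  = 3.4308 + 1.8499 + 17.6959 + 8.1877 = 31.1643
Step 3: Objective decrease = 0.5 * g^T H^(-1) g = 15.5822


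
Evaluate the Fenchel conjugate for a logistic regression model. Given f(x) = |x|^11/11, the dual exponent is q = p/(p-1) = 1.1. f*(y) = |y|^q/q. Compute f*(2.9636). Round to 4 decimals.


The conjugate exponent q satisfies 1/p + 1/q = 1.
p = 11, so q = 11/(11 - 1) = 1.1
|y|^q = 2.9636^1.1 = 3.3037
f*(2.9636) = 3.3037 / 1.1 = 3.0034


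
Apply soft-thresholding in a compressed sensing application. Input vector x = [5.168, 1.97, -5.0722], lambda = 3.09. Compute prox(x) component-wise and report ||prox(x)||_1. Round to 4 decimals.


Soft-thresholding with lambda = 3.09:
prox(5.168) = sign(5.168)*max(|5.168| - 3.09, 0) = 2.078
prox(1.97) = sign(1.97)*max(|1.97| - 3.09, 0) = 0.0
prox(-5.0722) = sign(-5.0722)*max(|-5.0722| - 3.09, 0) = -1.9822
prox(x) = [2.078, 0.0, -1.9822]
||prox(x)||_1 = 2.078 + 0.0 + 1.9822 = 4.0602


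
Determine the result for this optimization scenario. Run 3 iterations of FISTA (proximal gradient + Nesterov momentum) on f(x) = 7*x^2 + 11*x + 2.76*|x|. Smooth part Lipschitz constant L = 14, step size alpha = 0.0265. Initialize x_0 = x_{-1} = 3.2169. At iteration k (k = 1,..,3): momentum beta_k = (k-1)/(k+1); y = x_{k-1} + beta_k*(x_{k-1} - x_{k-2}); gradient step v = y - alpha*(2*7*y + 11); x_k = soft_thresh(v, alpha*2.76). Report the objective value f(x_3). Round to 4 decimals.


FISTA on f(x) = 7*x^2 + 11*x + 2.76*|x|
L = 14, alpha = 0.0265
Iteration 1: beta = 0.0, y = 3.2169 + 0.0*(3.2169 - 3.2169) = 3.2169
  grad(y) = 56.0366, v = y - alpha*grad = 1.7319
  prox(v) = soft_thresh(1.7319, 0.0731) = 1.6588
Iteration 2: beta = 0.3333, y = 1.6588 + 0.3333*(1.6588 - 3.2169) = 1.1394
  grad(y) = 26.9519, v = y - alpha*grad = 0.4252
  prox(v) = soft_thresh(0.4252, 0.0731) = 0.3521
Iteration 3: beta = 0.5, y = 0.3521 + 0.5*(0.3521 - 1.6588) = -0.3013
  grad(y) = 6.7816, v = y - alpha*grad = -0.481
  prox(v) = soft_thresh(-0.481, 0.0731) = -0.4079
f(x_3) = 7*(-0.4079)^2 + 11*(-0.4079) + 2.76*|-0.4079| = -2.1964


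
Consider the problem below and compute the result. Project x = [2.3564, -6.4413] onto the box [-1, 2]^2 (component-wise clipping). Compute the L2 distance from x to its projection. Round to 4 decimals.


Project each component onto [-1, 2].
clip(2.3564) = 2.0, clip(-6.4413) = -1.0
Projection = [2.0, -1.0]
Squared diffs: [0.127, 29.6077]
Distance = sqrt(29.7347) = 5.453


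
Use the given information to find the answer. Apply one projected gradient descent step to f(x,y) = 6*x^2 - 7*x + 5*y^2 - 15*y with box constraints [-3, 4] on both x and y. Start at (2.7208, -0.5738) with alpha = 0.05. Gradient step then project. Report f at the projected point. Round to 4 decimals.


Step 1: Compute gradient at (2.7208, -0.5738).
grad_x = 2*6*2.7208 - 7 = 25.6496
grad_y = 2*5*-0.5738 - 15 = -20.738
Step 2: Gradient step.
x_raw = 2.7208 - 0.05*25.6496 = 1.4383
y_raw = -0.5738 - 0.05*-20.738 = 0.4631
Step 3: Project onto [-3, 4].
x_proj = clip(1.4383) = 1.4383
y_proj = clip(0.4631) = 0.4631
Step 4: Evaluate f.
f(1.4383, 0.4631) = -3.5298


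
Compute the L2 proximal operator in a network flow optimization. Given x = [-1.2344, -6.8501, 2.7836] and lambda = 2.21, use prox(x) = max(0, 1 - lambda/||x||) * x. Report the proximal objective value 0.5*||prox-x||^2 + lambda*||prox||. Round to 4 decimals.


Step 1: Compute ||x||.
||x|| = 7.4964
Step 2: Compute scaling factor.
scale = max(0, 1 - 2.21/7.4964) = 0.7052
Step 3: prox(x) = [-0.8705, -4.8306, 1.963]
||prox(x)|| = 5.2864
Step 4: Proximal objective.
0.5*||prox-x||^2 = 2.4421
lambda*||prox|| = 11.6829
Total = 14.125


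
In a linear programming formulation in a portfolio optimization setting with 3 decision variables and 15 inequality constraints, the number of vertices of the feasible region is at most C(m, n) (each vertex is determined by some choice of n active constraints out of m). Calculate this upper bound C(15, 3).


Each vertex corresponds to some choice of n active constraints out of m, so the number of vertices is at most C(m, n) = m! / (n!(m-n)!).
m = 15, n = 3
Numerator: 15 * 14 * 13
Denominator: 3! = 6
C(15, 3) = 455


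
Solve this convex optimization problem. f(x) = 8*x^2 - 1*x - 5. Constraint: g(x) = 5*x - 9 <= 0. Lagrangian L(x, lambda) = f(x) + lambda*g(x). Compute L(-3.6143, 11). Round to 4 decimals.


Step 1: Evaluate f(x).
f(-3.6143) = 8*(-3.6143)^2 - 1*(-3.6143) - 5 = 103.1196
Step 2: Evaluate g(x).
g(-3.6143) = 5*-3.6143 - 9 = -27.0715
Step 3: Compute Lagrangian.
L = 103.1196 + 11*-27.0715 = -194.6669


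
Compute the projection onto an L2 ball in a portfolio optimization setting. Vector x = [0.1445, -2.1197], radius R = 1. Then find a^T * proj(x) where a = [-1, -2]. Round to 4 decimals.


Step 1: Compute ||x|| (intermediates to 6 decimals).
||x|| = sqrt(0.1445^2 + (-2.1197)^2) = 2.12462
Step 2: Project.
Since ||x|| > R, scale = R/||x|| = 1/2.12462 = 0.470672, proj(x) = scale * x
proj(x) = [0.068012, -0.997683]
Step 3: Dot product.
a^T * proj(x) = -1*0.068012 - 2*(-0.997683) = 1.9274


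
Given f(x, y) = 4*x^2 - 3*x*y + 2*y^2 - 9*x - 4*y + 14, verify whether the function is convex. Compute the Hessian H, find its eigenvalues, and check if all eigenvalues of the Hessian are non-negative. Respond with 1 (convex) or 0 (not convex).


The Hessian of f(x,y) = 4*x^2 - 3*x*y + 2*y^2 - 9*x - 4*y + 14 is:
H = [[8, -3], [-3, 4]]
Trace = 8 + 4 = 12
Determinant = 8*4 - (-3)^2 = 23
Discriminant = (12)^2 - 4*23 = 52.0
Eigenvalues: lambda_1 = 2.3944, lambda_2 = 9.6056
The function is convex.

1


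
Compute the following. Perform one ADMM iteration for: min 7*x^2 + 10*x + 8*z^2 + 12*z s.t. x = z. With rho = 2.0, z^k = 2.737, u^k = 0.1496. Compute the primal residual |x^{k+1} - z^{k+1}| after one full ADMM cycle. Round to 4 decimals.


ADMM iteration with rho = 2.0, z^k = 2.737, u^k = 0.1496
Step 1: x-update.
Minimize 7*x^2 + 10*x + (2.0/2)*(x - 2.737 + 0.1496)^2
FOC: (2*7 + 2.0)*x = -10 + 2.0*(2.737 - 0.1496)
x^{k+1} = -0.3016
Step 2: z-update.
Minimize 8*z^2 + 12*z + (2.0/2)*(-0.3016 - z + 0.1496)^2
FOC: (2*8 + 2.0)*z = -12 + 2.0*(-0.3016 + 0.1496)
z^{k+1} = -0.6836
Step 3: u-update.
u^{k+1} = 0.1496 - 0.3016 + 0.6836 = 0.5316
Step 4: Primal residual = |-0.3016 + 0.6836| = 0.382


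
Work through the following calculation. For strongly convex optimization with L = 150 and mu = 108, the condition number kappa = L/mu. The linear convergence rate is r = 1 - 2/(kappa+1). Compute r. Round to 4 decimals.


Step 1: Compute the condition number.
kappa = L/mu = 150/108 = 1.3889
Step 2: Compute the convergence rate.
r = 1 - 2/(kappa + 1) = 1 - 2*mu/(L + mu) = (L - mu)/(L + mu) = 42/258 = 0.1628


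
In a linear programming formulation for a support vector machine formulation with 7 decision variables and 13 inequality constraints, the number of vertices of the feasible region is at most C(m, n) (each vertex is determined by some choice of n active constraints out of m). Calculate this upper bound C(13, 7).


Each vertex corresponds to some choice of n active constraints out of m, so the number of vertices is at most C(m, n) = m! / (n!(m-n)!).
m = 13, n = 7
Numerator: 13 * 12 * 11 * 10 * 9 * 8 * 7
Denominator: 7! = 5040
C(13, 7) = 1716


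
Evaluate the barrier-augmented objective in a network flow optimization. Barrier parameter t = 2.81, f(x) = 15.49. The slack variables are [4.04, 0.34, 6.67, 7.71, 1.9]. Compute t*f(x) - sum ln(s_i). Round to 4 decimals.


Step 1: Compute log-barrier.
ln values: [1.3962, -1.0788, 1.8976, 2.0425, 0.6419]
phi = -(1.3962 - 1.0788 + 1.8976 + 2.0425 + 0.6419) = -4.8994
Step 2: Compute augmented objective.
t*f(x) = 2.81*15.49 = 43.5269
Total = 43.5269 - 4.8994 = 38.6275


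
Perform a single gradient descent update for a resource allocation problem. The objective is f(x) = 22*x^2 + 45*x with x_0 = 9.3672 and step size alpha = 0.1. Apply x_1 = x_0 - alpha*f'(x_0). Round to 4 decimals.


We compute the gradient at x_0 and apply the update.
f'(x) = 44*x + 45
f'(9.3672) = 44*9.3672 + 45 = 457.1568
x_1 = 9.3672 - 0.1*457.1568 = -36.3485


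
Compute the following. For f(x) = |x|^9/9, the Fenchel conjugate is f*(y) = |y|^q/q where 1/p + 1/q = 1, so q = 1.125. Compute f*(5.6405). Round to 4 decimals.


The conjugate exponent q satisfies 1/p + 1/q = 1.
p = 9, so q = 9/(9 - 1) = 1.125
|y|^q = 5.6405^1.125 = 7.0022
f*(5.6405) = 7.0022 / 1.125 = 6.2241


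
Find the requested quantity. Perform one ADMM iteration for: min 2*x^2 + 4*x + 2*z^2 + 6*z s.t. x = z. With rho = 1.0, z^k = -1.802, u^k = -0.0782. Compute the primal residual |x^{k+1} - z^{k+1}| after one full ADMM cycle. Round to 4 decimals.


ADMM iteration with rho = 1.0, z^k = -1.802, u^k = -0.0782
Step 1: x-update.
Minimize 2*x^2 + 4*x + (1.0/2)*(x + 1.802 - 0.0782)^2
FOC: (2*2 + 1.0)*x = -4 + 1.0*(-1.802 + 0.0782)
x^{k+1} = -1.1448
Step 2: z-update.
Minimize 2*z^2 + 6*z + (1.0/2)*(-1.1448 - z - 0.0782)^2
FOC: (2*2 + 1.0)*z = -6 + 1.0*(-1.1448 - 0.0782)
z^{k+1} = -1.4446
Step 3: u-update.
u^{k+1} = -0.0782 - 1.1448 + 1.4446 = 0.2216
Step 4: Primal residual = |-1.1448 + 1.4446| = 0.2998


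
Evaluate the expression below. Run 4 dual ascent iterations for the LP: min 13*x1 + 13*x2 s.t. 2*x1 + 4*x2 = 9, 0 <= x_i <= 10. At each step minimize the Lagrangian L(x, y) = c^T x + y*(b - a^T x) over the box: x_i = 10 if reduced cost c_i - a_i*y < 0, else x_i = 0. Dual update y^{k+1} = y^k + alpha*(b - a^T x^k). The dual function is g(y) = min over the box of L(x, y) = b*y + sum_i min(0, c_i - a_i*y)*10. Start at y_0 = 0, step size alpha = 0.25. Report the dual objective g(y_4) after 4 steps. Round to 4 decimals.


Dual ascent for LP: min 13*x1 + 13*x2, 2*x1 + 4*x2 = 9, 0 <= x_i <= 10
Step 1: y^k = 0.0, reduced costs: (13.0, 13.0)
  x^k = (0.0, 0.0), subgradient = b - a^T x = 9.0
  y^{k+1} = 0.0 + 0.25*9.0 = 2.25
Step 2: y^k = 2.25, reduced costs: (8.5, 4.0)
  x^k = (0.0, 0.0), subgradient = b - a^T x = 9.0
  y^{k+1} = 2.25 + 0.25*9.0 = 4.5
Step 3: y^k = 4.5, reduced costs: (4.0, -5.0)
  x^k = (0.0, 10.0), subgradient = b - a^T x = -31.0
  y^{k+1} = 4.5 + 0.25*-31.0 = -3.25
Step 4: y^k = -3.25, reduced costs: (19.5, 26.0)
  x^k = (0.0, 0.0), subgradient = b - a^T x = 9.0
  y^{k+1} = -3.25 + 0.25*9.0 = -1.0
Dual objective at y_4 = -1.0: reduced costs (15.0, 17.0), box minimizer x = (0.0, 0.0)
g(y_4) = b*y + (c1 - a1*y)*x1 + (c2 - a2*y)*x2 = 9*(-1.0) + 15.0*0.0 + 17.0*0.0 = -9.0 + 0.0 + 0.0 = -9.0


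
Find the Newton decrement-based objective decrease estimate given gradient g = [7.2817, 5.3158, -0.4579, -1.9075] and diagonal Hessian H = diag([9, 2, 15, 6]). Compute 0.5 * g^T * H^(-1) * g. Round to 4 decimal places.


Step 1: H is diagonal, so H^(-1) * g = [0.8091, 2.6579, -0.0305, -0.3179].
Step 2: g^T H^(-1) g = sum_i g_i^2 / H_ii
  = (7.2817)^2/9 + (5.3158)^2/2 + (-0.4579)^2/15 + (-1.9075)^2/6
  = 5.8915 + 14.1289 + 0.014 + 0.6064 = 20.6407
Step 3: Objective decrease = 0.5 * g^T H^(-1) g = 10.3204


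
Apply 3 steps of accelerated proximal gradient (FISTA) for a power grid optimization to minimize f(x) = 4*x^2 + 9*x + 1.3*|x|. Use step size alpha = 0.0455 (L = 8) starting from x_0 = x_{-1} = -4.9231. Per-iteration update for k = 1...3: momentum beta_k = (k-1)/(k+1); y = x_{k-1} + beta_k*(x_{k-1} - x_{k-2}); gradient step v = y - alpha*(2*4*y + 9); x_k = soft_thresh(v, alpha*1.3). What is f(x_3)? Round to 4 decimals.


FISTA on f(x) = 4*x^2 + 9*x + 1.3*|x|
L = 8, alpha = 0.0455
Iteration 1: beta = 0.0, y = -4.9231 + 0.0*(-4.9231 + 4.9231) = -4.9231
  grad(y) = -30.3848, v = y - alpha*grad = -3.5406
  prox(v) = soft_thresh(-3.5406, 0.0592) = -3.4814
Iteration 2: beta = 0.3333, y = -3.4814 + 0.3333*(-3.4814 + 4.9231) = -3.0009
  grad(y) = -15.0071, v = y - alpha*grad = -2.3181
  prox(v) = soft_thresh(-2.3181, 0.0592) = -2.2589
Iteration 3: beta = 0.5, y = -2.2589 + 0.5*(-2.2589 + 3.4814) = -1.6477
  grad(y) = -4.1812, v = y - alpha*grad = -1.4574
  prox(v) = soft_thresh(-1.4574, 0.0592) = -1.3983
f(x_3) = 4*(-1.3983)^2 + 9*(-1.3983) + 1.3*|-1.3983| = -2.9461


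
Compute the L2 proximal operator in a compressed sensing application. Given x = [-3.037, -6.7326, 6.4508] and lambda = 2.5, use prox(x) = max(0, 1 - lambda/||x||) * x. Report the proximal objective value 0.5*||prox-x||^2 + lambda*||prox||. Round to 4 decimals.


Step 1: Compute ||x||.
||x|| = 9.8063
Step 2: Compute scaling factor.
scale = max(0, 1 - 2.5/9.8063) = 0.7451
Step 3: prox(x) = [-2.2628, -5.0162, 4.8062]
||prox(x)|| = 7.3063
Step 4: Proximal objective.
0.5*||prox-x||^2 = 3.125
lambda*||prox|| = 18.2658
Total = 21.3908


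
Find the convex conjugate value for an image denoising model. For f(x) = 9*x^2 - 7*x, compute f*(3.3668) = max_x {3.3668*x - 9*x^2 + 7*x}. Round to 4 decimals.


f*(y) = sup_x {y*x - a*x^2 - b*x} = sup_x {(y-b)*x - a*x^2}
FOC: (y - b) - 2a*x = 0 => x* = (y - b)/(2a)
x* = (3.3668 + 7)/(2*9) = 0.5759
f*(3.3668) = (y-b)^2/(4a) = (3.3668 + 7)^2/(4*9)
= 107.4705/36 = 2.9853


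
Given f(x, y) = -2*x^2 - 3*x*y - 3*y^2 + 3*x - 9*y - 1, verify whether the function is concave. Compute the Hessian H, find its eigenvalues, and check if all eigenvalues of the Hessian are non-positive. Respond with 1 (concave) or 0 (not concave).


The Hessian of f(x,y) = -2*x^2 - 3*x*y - 3*y^2 + 3*x - 9*y - 1 is:
H = [[-4, -3], [-3, -6]]
Trace = -4 - 6 = -10
Determinant = -4*-6 - (-3)^2 = 15
Discriminant = (-10)^2 - 4*15 = 40.0
Eigenvalues: lambda_1 = -8.1623, lambda_2 = -1.8377
The function is concave.

1


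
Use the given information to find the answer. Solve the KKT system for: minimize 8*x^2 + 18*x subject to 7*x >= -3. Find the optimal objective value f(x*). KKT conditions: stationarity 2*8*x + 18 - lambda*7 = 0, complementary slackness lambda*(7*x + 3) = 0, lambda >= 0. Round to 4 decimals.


Step 1: Try lambda = 0 (constraint inactive).
x_unc = -18/(2*8) = -1.125
Check: 7*-1.125 = -7.875 < -3 -- violated!
Step 2: Constraint must be active: 7*x = -3
x* = -3/7 = -0.4286 (rounded; the exact value -3/7 is used below)
lambda = (2*8*(-3/7) + 18)/7 = 1.5918
Step 3: Compute optimal value.
f(x*) = 8*(-3/7)^2 + 18*(-3/7) = -6.2449
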